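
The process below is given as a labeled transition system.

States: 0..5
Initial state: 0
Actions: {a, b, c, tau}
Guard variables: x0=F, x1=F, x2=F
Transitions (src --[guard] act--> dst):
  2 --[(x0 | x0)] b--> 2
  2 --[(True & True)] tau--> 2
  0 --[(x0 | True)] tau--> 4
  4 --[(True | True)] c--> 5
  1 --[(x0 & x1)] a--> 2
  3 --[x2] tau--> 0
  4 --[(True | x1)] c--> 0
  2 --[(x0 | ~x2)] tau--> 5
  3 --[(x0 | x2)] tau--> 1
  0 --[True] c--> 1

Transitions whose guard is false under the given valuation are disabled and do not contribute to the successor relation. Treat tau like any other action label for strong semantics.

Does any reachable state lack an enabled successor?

Answer: DEADLOCK at state 1

Working:
R = {0,1,4,5}
  0: c→1  tau→4  [2 out]
  1: ∅  [no exit]
  4: c→0  c→5  [2 out]
  5: ∅  [no exit]
witness 1: c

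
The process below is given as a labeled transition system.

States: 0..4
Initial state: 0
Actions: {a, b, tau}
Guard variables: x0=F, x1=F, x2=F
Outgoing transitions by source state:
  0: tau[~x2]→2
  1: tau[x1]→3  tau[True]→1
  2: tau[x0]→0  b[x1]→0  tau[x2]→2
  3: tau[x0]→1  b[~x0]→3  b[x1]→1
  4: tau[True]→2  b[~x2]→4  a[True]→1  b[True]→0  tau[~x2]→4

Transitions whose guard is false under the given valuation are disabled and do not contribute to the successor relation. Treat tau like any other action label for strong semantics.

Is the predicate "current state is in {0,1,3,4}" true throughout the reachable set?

Allowed set {0,1,3,4}
R = {0,2}
  0: ✓
  2: ✗ unsafe
counterexample path to 2: tau

Answer: INVARIANT VIOLATED at state 2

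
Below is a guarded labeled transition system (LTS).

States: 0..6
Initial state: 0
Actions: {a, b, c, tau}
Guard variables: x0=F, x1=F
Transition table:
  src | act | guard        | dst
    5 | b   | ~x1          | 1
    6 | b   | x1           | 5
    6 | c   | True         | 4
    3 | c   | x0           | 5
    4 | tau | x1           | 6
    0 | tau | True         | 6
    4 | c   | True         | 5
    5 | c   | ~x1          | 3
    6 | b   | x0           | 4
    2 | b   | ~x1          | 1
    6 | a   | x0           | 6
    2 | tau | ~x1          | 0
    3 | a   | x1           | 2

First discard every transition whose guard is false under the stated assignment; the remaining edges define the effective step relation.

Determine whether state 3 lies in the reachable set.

Answer: REACHABLE

Analysis:
7 transition(s) survive guard evaluation.
depth 0: {0}
depth 1: {6}  total {0,6}
depth 2: {4}  total {0,4,6}
depth 3: {5}  total {0,4,5,6}
depth 4: {1,3}  total {0,1,3,4,5,6}
R = {0,1,3,4,5,6}
Path to 3: tau·c·c·c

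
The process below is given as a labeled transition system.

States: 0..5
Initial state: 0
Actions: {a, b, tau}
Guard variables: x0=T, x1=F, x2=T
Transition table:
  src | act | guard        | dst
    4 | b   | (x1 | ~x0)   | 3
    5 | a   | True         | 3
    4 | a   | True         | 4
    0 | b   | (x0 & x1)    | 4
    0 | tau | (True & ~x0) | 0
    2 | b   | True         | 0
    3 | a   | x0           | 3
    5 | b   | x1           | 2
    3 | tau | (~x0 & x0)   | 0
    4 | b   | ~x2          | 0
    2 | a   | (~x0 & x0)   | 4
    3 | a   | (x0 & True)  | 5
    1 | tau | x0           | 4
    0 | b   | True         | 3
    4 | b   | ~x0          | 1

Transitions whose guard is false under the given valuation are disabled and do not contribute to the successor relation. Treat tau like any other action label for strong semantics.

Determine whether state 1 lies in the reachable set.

After dropping false guards: 7 live edges.
Layer 0: {0}
Layer 1: {3}  cumulative {0,3}
Layer 2: {5}  cumulative {0,3,5}
R = {0,3,5}

Answer: UNREACHABLE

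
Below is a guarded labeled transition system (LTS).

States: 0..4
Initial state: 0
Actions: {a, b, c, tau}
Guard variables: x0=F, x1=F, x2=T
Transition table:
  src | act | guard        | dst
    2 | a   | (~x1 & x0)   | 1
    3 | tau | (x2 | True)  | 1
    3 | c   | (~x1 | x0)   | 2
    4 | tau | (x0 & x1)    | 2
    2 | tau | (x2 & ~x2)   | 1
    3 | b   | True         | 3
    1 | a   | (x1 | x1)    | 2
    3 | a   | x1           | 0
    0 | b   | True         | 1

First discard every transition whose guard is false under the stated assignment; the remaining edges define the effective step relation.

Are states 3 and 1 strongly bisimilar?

Answer: NOT BISIMILAR

Trace:
Bisimulation quotient by refinement:
  round 0: {{0,1,2,3,4}}
  round 1: {{0},{1,2,4},{3}}
3 equivalence class(es) (converged in 2)
[3]={3}  [1]={1,2,4}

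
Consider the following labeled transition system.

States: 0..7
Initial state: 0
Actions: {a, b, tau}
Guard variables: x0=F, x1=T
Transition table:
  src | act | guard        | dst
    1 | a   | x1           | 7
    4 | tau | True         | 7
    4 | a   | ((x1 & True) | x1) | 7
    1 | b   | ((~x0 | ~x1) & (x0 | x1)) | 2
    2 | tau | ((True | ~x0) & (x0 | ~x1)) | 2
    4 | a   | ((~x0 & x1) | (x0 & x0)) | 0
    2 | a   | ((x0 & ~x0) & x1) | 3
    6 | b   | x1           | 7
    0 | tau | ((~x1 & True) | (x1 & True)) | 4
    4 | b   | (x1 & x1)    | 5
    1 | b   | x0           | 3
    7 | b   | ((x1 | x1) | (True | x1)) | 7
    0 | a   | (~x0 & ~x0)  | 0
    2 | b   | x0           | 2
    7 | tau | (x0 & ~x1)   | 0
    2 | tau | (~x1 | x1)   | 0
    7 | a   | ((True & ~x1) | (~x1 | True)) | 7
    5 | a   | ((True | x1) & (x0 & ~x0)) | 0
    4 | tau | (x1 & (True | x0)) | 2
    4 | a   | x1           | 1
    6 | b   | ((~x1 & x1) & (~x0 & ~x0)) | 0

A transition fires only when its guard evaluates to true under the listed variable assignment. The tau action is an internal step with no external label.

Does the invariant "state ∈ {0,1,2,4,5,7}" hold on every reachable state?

Answer: INVARIANT HOLDS

Analysis:
Allowed set {0,1,2,4,5,7}
R = {0,1,2,4,5,7}
  0: ✓
  1: ✓
  2: ✓
  4: ✓
  5: ✓
  7: ✓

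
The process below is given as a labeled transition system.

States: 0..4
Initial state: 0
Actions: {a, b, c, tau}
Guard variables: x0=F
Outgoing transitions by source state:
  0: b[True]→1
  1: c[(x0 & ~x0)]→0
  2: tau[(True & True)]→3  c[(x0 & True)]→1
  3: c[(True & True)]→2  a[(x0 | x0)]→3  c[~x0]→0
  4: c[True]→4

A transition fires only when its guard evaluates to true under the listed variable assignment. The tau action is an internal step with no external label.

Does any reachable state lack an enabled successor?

Reachable = {0,1}
  0: b→1  [deg 1]
  1: ∅  [STUCK]
trace reaching 1: b

Answer: DEADLOCK at state 1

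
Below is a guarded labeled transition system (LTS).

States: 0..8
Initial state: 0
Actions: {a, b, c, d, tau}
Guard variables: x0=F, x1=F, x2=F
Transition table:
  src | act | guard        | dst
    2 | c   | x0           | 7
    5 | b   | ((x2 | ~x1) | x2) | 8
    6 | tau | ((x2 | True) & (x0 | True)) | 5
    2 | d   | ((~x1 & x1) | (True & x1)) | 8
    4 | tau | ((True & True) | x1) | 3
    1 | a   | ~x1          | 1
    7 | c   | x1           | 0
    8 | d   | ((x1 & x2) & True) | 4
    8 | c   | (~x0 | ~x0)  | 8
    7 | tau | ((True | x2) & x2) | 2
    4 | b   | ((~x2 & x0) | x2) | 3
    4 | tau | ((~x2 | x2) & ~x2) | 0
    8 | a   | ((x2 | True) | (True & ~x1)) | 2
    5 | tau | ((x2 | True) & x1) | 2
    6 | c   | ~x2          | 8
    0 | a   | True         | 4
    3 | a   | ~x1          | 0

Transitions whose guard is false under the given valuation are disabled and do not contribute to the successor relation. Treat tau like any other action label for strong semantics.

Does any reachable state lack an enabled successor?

Reachable = {0,3,4}
  0: a→4  [deg 1]
  3: a→0  [deg 1]
  4: tau→0  tau→3  [deg 2]

Answer: DEADLOCK-FREE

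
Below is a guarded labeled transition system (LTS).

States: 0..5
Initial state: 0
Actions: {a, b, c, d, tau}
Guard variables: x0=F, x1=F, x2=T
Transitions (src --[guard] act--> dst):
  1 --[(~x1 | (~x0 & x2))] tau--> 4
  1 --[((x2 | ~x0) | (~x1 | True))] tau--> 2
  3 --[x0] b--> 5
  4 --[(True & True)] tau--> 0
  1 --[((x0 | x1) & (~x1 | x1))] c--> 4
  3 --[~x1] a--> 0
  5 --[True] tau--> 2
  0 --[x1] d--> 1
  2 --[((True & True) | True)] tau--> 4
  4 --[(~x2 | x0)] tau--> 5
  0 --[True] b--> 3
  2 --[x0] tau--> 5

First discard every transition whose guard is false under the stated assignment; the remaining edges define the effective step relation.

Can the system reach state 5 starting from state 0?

After dropping false guards: 7 live edges.
L0 = {0}
L1 = {3}  cumulative {0,3}
R = {0,3}

Answer: UNREACHABLE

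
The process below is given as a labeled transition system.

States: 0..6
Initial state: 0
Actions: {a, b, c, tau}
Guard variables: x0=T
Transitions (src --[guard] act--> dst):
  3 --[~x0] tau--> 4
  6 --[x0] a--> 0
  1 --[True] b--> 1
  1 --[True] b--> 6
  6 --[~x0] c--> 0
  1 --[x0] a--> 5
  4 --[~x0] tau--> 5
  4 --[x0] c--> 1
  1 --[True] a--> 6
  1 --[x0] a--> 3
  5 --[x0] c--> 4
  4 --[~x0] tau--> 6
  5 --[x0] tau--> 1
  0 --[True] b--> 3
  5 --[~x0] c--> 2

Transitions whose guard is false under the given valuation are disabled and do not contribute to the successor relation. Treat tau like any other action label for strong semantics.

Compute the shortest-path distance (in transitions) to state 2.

Answer: UNREACHABLE

Trace:
Layered search for 2:
  depth 0: {0}
  depth 1: {3}
2 never appears.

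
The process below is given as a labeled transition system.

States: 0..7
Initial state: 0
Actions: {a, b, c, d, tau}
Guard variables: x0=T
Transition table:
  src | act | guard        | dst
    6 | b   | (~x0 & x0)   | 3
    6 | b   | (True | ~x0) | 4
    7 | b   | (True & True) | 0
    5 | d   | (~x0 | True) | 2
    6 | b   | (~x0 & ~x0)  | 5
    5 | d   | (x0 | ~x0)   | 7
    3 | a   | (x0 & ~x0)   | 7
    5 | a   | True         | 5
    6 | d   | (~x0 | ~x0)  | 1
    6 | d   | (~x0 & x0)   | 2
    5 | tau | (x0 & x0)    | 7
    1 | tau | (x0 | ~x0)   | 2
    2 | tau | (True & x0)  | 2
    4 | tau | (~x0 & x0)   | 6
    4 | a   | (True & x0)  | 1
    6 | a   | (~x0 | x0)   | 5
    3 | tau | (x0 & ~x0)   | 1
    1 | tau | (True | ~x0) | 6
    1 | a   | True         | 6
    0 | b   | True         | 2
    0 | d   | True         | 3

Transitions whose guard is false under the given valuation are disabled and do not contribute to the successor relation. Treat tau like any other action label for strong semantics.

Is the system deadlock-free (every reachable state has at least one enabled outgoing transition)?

Reachable = {0,2,3}
  0: b→2  d→3  [2 exit(s)]
  2: tau→2  [1 exit(s)]
  3: ∅  [STUCK]
witness 3: d

Answer: DEADLOCK at state 3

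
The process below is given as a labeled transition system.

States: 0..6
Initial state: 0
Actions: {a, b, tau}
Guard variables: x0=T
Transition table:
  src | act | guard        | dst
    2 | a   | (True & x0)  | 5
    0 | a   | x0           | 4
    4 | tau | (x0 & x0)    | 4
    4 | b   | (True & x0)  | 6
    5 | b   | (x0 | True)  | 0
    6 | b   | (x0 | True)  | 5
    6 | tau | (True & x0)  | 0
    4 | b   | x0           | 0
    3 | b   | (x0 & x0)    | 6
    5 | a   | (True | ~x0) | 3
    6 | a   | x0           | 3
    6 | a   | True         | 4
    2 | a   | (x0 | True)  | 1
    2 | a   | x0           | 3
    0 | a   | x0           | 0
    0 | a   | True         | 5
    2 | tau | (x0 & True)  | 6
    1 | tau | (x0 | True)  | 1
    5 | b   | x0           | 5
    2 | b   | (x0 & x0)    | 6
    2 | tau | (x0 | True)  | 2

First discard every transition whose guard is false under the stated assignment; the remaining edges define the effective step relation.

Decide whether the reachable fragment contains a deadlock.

Reach set: {0,3,4,5,6}
  0: a→0  a→4  a→5  [3 out]
  3: b→6  [1 out]
  4: b→0  b→6  tau→4  [3 out]
  5: a→3  b→0  b→5  [3 out]
  6: a→3  a→4  b→5  tau→0  [4 out]

Answer: DEADLOCK-FREE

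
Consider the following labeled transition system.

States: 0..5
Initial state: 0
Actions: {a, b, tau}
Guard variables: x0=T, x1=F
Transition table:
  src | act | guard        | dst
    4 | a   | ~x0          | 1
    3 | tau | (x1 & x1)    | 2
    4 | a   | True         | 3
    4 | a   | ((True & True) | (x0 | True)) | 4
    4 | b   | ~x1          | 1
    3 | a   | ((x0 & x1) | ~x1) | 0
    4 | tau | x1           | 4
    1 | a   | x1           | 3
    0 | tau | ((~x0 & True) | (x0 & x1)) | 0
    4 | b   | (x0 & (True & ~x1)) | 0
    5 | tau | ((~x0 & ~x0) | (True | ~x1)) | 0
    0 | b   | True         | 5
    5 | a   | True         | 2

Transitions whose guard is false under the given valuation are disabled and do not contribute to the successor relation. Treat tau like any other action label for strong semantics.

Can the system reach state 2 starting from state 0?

Answer: REACHABLE

Working:
Guard filter leaves 8 enabled edge(s).
Layer 0: {0}
Layer 1: {5}  total {0,5}
Layer 2: {2}  total {0,2,5}
Reach set: {0,2,5}
Path to 2: b·a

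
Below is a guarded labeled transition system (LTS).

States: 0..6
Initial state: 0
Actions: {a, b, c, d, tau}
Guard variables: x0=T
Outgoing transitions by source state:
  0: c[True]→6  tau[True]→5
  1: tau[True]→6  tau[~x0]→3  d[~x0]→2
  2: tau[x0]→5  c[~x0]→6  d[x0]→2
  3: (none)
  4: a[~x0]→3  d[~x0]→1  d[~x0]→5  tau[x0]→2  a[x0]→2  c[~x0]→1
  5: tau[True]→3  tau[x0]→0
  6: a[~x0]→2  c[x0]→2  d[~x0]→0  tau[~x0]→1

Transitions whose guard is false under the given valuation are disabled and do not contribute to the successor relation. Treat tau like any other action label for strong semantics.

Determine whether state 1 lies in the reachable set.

Answer: UNREACHABLE

Working:
10 transition(s) survive guard evaluation.
depth 0: {0}
depth 1: {5,6}  total {0,5,6}
depth 2: {2,3}  total {0,2,3,5,6}
Reachable = {0,2,3,5,6}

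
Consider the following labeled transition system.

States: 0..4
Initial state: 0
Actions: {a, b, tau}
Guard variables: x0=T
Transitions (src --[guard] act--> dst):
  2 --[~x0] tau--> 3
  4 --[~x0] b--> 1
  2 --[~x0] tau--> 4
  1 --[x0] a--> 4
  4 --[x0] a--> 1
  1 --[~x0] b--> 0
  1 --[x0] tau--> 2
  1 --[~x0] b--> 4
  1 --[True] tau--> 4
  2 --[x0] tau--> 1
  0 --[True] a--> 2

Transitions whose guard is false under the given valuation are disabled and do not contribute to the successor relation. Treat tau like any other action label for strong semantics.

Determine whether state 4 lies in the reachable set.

6 transition(s) survive guard evaluation.
depth 0: {0}
depth 1: {2}  cumulative {0,2}
depth 2: {1}  cumulative {0,1,2}
depth 3: {4}  cumulative {0,1,2,4}
Reach set: {0,1,2,4}
Path to 4: a·tau·a

Answer: REACHABLE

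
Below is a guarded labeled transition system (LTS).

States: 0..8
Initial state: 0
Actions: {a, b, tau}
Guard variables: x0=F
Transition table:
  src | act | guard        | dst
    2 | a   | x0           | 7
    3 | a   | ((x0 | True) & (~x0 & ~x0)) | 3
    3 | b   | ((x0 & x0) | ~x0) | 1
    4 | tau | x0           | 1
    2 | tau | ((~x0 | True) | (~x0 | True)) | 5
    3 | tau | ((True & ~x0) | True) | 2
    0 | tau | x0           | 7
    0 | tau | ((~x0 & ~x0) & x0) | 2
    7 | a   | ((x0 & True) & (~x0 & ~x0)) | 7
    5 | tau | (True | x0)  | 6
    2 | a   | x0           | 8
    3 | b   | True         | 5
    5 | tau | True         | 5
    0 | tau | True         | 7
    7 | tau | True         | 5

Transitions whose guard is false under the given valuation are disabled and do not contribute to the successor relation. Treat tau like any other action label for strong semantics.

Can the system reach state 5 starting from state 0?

Guard filter leaves 9 enabled edge(s).
L0 = {0}
L1 = {7}  now seen {0,7}
L2 = {5}  now seen {0,5,7}
L3 = {6}  now seen {0,5,6,7}
Reach set: {0,5,6,7}
trace reaching 5: tau·tau

Answer: REACHABLE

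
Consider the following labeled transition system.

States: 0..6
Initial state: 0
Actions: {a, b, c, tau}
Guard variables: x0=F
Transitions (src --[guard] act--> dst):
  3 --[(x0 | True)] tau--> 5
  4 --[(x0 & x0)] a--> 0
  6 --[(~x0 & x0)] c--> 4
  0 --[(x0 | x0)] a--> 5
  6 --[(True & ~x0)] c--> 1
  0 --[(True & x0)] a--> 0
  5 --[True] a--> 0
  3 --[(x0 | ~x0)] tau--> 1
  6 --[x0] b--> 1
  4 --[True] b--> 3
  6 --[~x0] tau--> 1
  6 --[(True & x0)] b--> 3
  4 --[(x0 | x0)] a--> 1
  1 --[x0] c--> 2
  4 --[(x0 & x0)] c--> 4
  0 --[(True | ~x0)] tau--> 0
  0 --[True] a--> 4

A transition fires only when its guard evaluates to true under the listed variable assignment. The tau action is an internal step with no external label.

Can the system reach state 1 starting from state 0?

After dropping false guards: 8 live edges.
L0 = {0}
L1 = {4}  now seen {0,4}
L2 = {3}  now seen {0,3,4}
L3 = {1,5}  now seen {0,1,3,4,5}
Reachable = {0,1,3,4,5}
Path to 1: a·b·tau

Answer: REACHABLE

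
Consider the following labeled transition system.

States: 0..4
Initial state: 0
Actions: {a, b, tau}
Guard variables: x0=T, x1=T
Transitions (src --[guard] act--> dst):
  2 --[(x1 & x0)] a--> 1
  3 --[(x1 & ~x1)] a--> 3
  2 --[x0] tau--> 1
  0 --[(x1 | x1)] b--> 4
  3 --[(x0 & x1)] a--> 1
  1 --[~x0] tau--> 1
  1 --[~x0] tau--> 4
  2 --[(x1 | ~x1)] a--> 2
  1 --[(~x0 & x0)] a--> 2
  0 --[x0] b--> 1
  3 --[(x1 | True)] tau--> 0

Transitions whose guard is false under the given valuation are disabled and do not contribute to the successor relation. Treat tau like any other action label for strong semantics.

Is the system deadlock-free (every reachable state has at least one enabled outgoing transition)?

Answer: DEADLOCK at state 1

Trace:
R = {0,1,4}
  0: b→1  b→4  [deg 2]
  1: ∅  [no exit]
  4: ∅  [no exit]
trace reaching 1: b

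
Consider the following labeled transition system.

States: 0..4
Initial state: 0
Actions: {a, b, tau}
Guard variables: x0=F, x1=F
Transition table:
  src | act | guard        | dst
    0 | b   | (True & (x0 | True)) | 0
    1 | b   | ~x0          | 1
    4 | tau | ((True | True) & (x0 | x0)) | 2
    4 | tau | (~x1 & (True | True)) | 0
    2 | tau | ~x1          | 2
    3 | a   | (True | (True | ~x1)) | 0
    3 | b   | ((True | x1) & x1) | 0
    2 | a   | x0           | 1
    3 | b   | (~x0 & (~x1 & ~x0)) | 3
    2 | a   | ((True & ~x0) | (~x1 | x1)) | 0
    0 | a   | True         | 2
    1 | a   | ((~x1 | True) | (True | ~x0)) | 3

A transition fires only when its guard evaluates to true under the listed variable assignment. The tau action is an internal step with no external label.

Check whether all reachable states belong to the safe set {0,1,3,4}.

Answer: INVARIANT VIOLATED at state 2

Working:
Safe = {0,1,3,4}
R = {0,2}
  0: ok
  2: VIOLATES
reach 2 via a — violates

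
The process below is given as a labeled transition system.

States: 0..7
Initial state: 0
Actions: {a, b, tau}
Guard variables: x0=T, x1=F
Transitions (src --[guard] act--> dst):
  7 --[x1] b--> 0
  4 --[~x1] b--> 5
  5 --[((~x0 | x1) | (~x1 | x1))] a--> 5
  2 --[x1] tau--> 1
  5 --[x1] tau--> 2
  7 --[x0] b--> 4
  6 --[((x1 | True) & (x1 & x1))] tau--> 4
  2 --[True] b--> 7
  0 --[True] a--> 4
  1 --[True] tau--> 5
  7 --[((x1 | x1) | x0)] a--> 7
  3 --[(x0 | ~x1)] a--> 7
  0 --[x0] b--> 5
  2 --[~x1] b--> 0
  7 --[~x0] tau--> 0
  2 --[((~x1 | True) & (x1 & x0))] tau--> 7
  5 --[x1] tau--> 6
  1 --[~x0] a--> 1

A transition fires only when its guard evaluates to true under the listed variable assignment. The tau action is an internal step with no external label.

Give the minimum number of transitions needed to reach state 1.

Answer: UNREACHABLE

Analysis:
Layered search for 1:
  Layer 0: {0}
  Layer 1: {4,5}
1 never appears.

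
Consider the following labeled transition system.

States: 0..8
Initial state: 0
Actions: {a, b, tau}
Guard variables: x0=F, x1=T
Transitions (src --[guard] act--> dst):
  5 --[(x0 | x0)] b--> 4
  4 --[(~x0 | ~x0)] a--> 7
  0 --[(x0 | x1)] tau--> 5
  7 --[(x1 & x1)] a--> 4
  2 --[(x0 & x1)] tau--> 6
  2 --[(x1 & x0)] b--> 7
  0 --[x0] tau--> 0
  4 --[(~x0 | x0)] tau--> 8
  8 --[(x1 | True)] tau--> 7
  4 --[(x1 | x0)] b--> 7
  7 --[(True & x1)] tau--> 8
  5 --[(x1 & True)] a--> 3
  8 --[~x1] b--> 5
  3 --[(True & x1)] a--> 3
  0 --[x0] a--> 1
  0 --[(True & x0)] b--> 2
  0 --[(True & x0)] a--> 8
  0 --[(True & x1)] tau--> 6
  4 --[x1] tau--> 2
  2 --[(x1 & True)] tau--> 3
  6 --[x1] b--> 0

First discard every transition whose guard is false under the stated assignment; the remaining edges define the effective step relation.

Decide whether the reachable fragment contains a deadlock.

Reachable = {0,3,5,6}
  0: tau→5  tau→6  [2 out]
  3: a→3  [1 out]
  5: a→3  [1 out]
  6: b→0  [1 out]

Answer: DEADLOCK-FREE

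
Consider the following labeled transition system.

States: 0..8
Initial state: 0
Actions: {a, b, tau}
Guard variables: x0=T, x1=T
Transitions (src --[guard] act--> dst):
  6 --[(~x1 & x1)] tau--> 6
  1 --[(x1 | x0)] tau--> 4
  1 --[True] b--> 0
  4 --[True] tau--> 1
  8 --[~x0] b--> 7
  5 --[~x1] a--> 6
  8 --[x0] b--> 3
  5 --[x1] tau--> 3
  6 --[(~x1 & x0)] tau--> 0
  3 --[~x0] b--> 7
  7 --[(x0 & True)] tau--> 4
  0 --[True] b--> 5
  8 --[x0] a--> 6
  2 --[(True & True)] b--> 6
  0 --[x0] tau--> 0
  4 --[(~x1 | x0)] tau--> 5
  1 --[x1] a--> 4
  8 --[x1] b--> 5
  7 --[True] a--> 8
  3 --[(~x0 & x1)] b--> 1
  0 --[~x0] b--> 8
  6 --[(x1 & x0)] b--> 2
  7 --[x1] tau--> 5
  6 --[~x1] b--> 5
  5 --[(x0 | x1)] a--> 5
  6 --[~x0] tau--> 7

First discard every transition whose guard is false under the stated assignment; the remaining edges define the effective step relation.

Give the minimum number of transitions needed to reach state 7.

Answer: UNREACHABLE

Analysis:
Layered search for 7:
  depth 0: {0}
  depth 1: {5}
  depth 2: {3}
7 never appears.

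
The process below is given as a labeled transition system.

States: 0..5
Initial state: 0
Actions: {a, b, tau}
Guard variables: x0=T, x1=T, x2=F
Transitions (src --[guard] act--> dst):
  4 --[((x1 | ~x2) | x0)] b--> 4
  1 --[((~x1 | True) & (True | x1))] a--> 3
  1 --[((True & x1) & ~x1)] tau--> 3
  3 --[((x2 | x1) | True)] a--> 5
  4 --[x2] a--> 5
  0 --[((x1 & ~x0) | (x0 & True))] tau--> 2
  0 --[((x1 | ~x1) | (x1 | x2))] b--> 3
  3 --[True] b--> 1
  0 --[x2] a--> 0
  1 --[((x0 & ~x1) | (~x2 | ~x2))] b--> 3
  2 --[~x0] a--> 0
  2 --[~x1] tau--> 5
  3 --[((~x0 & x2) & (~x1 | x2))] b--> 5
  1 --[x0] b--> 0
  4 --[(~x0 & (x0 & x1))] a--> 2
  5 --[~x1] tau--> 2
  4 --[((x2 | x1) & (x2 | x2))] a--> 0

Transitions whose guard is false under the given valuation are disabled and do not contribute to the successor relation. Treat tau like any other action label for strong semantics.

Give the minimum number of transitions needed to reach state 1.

BFS to 1:
  Layer 0: {0}
  Layer 1: {2,3}
  Layer 2: {1,5}
1 enters at depth 2; path b·b

Answer: 2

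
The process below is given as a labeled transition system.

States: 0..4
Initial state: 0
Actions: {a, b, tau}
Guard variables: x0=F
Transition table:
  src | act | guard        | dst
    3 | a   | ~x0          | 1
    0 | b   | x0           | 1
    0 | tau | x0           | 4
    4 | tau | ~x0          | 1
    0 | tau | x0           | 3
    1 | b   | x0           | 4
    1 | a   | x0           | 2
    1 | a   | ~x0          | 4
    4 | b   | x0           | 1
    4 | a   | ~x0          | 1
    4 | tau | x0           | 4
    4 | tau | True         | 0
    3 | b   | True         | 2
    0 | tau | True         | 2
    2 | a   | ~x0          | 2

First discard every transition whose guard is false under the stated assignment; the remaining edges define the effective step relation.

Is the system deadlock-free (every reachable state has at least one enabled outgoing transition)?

Answer: DEADLOCK-FREE

Trace:
Reachable = {0,2}
  0: tau→2  [1 exit(s)]
  2: a→2  [1 exit(s)]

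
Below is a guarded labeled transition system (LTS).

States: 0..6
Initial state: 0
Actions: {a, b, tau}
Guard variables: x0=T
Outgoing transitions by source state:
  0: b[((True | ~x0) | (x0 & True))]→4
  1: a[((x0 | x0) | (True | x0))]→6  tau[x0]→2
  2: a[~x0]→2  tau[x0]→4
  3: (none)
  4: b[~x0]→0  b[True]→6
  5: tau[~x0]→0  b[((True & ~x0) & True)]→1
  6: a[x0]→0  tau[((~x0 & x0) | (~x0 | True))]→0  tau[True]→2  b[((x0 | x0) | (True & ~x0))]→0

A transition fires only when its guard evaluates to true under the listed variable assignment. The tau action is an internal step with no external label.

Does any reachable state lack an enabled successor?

Answer: DEADLOCK-FREE

Analysis:
Reachable = {0,2,4,6}
  0: b→4  [1 out]
  2: tau→4  [1 out]
  4: b→6  [1 out]
  6: a→0  b→0  tau→0  tau→2  [4 out]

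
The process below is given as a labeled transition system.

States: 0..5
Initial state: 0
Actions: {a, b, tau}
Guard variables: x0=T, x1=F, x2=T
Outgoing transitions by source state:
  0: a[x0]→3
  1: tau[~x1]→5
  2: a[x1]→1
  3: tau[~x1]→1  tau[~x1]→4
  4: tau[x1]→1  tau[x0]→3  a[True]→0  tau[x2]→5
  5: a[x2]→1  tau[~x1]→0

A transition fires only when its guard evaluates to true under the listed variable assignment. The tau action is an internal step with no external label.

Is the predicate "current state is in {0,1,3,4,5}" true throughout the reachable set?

Answer: INVARIANT HOLDS

Analysis:
Allowed set {0,1,3,4,5}
R = {0,1,3,4,5}
  0: ✓
  1: ✓
  3: ✓
  4: ✓
  5: ✓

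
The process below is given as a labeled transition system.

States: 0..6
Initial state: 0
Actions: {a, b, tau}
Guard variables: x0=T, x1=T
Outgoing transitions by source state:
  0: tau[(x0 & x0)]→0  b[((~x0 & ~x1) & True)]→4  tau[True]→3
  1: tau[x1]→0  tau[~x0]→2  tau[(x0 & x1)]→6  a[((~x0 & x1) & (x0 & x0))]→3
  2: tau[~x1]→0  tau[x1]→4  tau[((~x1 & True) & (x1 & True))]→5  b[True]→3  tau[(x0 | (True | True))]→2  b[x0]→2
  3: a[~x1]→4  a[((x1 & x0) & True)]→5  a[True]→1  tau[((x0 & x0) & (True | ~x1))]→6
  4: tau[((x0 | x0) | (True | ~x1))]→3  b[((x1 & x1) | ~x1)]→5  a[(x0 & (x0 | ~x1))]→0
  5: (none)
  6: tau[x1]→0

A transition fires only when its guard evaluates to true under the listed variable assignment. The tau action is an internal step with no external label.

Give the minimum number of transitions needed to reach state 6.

Answer: 2

Trace:
Breadth-first toward 6:
  depth 0: {0}
  depth 1: {3}
  depth 2: {1,5,6}
depth(6)=2, e.g. tau·tau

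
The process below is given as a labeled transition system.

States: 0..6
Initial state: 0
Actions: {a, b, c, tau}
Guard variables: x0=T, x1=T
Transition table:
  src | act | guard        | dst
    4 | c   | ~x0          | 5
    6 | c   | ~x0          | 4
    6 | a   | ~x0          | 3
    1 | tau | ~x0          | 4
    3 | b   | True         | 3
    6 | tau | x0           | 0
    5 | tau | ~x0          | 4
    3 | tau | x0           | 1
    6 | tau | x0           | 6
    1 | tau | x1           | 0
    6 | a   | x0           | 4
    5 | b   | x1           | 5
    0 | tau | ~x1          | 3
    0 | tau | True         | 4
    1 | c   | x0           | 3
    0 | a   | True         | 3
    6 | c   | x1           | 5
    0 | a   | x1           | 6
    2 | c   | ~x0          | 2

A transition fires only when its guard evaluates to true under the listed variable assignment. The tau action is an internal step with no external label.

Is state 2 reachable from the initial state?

Answer: UNREACHABLE

Working:
Guard filter leaves 12 enabled edge(s).
Layer 0: {0}
Layer 1: {3,4,6}  cumulative {0,3,4,6}
Layer 2: {1,5}  cumulative {0,1,3,4,5,6}
R = {0,1,3,4,5,6}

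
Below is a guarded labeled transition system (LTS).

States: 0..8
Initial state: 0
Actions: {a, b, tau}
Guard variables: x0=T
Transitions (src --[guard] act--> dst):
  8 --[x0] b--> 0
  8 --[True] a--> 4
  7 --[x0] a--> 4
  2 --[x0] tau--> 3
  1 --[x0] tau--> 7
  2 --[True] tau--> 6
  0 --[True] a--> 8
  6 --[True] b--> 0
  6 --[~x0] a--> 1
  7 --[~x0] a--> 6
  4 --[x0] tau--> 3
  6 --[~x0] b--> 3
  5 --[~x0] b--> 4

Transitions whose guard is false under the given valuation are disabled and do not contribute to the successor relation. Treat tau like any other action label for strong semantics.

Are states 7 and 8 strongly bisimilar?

Refine partition for ~:
  round 0: {{0,1,2,3,4,5,6,7,8}}
  round 1: {{0,7},{1,2,4},{3,5},{6},{8}}
  round 2: {{0},{1},{2},{3,5},{4},{6},{7},{8}}
stable after 3 split(s): 8 block(s)
class of 7: {7}; class of 8: {8}

Answer: NOT BISIMILAR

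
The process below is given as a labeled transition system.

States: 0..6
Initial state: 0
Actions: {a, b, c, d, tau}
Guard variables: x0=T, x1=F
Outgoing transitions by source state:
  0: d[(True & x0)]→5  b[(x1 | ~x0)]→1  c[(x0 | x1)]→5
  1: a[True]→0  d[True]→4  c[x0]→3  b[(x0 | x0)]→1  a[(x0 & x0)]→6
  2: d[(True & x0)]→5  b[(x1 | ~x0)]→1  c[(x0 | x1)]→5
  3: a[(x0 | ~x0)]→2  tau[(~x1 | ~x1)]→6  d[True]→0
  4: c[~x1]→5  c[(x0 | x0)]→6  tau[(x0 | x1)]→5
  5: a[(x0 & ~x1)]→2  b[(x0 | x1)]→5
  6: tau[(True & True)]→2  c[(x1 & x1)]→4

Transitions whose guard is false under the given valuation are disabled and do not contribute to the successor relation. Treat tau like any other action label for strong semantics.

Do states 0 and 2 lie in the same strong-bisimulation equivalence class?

Answer: BISIMILAR

Trace:
Bisimulation quotient by refinement:
  π0 = {{0,1,2,3,4,5,6}}
  π1 = {{0,2},{1},{3},{4},{5},{6}}
6 equivalence class(es) (converged in 2)
[0]={0,2}  [2]={0,2}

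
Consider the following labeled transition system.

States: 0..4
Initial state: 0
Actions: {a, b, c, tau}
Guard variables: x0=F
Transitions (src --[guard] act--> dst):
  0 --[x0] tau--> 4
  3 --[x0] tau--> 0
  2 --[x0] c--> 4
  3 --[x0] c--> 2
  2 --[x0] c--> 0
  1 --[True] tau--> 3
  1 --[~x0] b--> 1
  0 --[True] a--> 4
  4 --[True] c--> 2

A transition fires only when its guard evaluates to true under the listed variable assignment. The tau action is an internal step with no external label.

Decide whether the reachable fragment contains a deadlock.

Answer: DEADLOCK at state 2

Analysis:
R = {0,2,4}
  0: a→4  [1 out]
  2: ∅  [no exit]
  4: c→2  [1 out]
witness 2: a·c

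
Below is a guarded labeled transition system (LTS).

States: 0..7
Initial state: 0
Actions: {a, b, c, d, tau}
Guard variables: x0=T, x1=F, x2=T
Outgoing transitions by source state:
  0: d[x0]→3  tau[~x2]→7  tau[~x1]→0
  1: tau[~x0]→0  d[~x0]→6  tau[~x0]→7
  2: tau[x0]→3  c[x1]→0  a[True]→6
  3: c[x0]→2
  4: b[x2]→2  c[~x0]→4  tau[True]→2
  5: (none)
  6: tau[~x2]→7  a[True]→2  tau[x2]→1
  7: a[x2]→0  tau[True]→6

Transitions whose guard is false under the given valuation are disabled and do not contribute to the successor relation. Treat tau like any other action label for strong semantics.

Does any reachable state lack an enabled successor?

Answer: DEADLOCK at state 1

Trace:
Reachable = {0,1,2,3,6}
  0: d→3  tau→0  [2 exit(s)]
  1: ∅  [no exit]
  2: a→6  tau→3  [2 exit(s)]
  3: c→2  [1 exit(s)]
  6: a→2  tau→1  [2 exit(s)]
Path to 1: d·c·a·tau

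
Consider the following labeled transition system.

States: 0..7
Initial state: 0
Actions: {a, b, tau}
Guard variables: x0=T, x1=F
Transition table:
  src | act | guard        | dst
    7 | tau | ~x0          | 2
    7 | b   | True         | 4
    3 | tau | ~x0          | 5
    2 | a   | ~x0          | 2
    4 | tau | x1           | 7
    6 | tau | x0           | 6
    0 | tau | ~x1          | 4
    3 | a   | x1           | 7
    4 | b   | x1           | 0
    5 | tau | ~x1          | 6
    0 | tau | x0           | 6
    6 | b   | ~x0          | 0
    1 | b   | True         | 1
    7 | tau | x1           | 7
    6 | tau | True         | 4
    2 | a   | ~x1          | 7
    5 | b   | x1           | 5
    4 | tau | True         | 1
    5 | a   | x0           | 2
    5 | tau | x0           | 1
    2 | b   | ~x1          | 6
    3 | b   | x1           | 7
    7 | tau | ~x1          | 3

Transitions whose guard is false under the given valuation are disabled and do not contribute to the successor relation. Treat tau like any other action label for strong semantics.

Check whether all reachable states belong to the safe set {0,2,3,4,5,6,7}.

Safe = {0,2,3,4,5,6,7}
Reach set: {0,1,4,6}
  0: safe
  1: outside
  4: safe
  6: safe
witness against invariant: tau·tau → 1

Answer: INVARIANT VIOLATED at state 1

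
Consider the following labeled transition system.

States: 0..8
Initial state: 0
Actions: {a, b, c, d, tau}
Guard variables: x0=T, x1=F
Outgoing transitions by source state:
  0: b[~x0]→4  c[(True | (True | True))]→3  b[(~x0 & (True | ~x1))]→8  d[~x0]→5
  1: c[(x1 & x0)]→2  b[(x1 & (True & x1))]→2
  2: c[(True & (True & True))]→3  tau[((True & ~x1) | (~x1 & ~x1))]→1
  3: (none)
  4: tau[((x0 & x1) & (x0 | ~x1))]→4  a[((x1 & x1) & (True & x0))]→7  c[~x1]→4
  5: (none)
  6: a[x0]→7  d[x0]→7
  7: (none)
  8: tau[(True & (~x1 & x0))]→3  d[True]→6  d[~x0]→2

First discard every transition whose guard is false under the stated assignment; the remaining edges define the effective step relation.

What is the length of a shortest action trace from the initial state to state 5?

Answer: UNREACHABLE

Trace:
Layered search for 5:
  depth 0: {0}
  depth 1: {3}
5 never appears.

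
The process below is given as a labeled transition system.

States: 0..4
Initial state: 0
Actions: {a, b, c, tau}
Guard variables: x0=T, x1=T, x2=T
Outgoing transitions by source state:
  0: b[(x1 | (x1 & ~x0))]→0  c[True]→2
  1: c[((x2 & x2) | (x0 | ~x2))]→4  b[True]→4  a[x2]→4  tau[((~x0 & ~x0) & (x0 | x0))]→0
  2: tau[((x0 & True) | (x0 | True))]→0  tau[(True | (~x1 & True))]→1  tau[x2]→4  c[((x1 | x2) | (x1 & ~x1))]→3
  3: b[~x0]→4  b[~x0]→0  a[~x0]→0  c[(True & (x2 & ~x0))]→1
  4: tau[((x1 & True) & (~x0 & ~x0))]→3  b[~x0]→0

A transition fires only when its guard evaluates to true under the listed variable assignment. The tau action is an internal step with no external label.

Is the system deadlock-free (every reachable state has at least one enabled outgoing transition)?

Reachable = {0,1,2,3,4}
  0: b→0  c→2  [2 out]
  1: a→4  b→4  c→4  [3 out]
  2: c→3  tau→0  tau→1  tau→4  [4 out]
  3: ∅  [deadlock]
  4: ∅  [deadlock]
Path to 3: c·c

Answer: DEADLOCK at state 3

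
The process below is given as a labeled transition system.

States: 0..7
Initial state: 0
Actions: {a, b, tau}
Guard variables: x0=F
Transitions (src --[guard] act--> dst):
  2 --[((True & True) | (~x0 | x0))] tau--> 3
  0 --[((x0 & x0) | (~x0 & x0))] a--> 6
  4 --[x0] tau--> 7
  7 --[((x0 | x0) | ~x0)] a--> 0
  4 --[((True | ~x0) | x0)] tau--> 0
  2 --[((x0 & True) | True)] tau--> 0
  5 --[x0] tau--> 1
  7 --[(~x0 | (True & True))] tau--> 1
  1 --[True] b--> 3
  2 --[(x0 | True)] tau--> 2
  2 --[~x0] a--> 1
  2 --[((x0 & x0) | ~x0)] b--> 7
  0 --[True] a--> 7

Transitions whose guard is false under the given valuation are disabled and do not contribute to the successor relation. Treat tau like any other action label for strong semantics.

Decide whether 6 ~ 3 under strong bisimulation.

Refine partition for ~:
  π0 = {{0,1,2,3,4,5,6,7}}
  π1 = {{0},{1},{2},{3,5,6},{4},{7}}
6 equivalence class(es) (converged in 2)
[6]={3,5,6}  [3]={3,5,6}

Answer: BISIMILAR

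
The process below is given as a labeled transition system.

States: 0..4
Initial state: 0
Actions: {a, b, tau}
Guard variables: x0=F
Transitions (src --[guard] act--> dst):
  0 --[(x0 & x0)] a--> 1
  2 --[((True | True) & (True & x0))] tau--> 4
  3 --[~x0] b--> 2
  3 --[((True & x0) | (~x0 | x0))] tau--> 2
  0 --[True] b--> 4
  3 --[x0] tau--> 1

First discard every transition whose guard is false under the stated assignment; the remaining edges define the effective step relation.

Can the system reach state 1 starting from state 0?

3 transition(s) survive guard evaluation.
depth 0: {0}
depth 1: {4}  total {0,4}
R = {0,4}

Answer: UNREACHABLE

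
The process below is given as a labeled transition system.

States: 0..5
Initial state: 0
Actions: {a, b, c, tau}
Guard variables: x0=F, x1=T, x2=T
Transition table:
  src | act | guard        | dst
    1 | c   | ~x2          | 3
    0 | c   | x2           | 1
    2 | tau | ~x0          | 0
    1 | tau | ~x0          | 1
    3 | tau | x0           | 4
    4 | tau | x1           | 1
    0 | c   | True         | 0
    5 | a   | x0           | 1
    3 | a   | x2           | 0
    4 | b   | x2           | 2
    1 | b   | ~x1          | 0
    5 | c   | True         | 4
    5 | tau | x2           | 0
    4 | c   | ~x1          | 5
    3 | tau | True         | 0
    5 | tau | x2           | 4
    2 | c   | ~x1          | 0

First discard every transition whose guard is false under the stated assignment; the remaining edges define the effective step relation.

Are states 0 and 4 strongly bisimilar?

Bisimulation quotient by refinement:
  π0 = {{0,1,2,3,4,5}}
  π1 = {{0},{1,2},{3},{4},{5}}
  π2 = {{0},{1},{2},{3},{4},{5}}
Fixed point at round 3; 6 class(es).
class of 0: {0}; class of 4: {4}

Answer: NOT BISIMILAR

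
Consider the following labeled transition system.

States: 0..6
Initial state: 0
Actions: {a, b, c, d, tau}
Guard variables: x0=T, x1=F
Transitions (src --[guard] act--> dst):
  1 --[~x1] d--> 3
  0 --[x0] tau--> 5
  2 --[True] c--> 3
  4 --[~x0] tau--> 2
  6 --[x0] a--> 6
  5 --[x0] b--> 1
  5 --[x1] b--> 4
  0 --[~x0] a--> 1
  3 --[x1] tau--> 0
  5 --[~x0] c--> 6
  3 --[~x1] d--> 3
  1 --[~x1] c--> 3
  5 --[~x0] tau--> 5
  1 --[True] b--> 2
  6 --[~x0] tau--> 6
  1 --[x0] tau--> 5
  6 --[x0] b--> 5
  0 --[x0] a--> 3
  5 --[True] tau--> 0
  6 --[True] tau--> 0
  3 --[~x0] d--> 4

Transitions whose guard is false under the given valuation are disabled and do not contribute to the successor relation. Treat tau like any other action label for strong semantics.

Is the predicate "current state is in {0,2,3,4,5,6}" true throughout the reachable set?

Safe = {0,2,3,4,5,6}
R = {0,1,2,3,5}
  0: ✓
  1: outside
  2: ✓
  3: ✓
  5: ✓
reach 1 via tau·b — violates

Answer: INVARIANT VIOLATED at state 1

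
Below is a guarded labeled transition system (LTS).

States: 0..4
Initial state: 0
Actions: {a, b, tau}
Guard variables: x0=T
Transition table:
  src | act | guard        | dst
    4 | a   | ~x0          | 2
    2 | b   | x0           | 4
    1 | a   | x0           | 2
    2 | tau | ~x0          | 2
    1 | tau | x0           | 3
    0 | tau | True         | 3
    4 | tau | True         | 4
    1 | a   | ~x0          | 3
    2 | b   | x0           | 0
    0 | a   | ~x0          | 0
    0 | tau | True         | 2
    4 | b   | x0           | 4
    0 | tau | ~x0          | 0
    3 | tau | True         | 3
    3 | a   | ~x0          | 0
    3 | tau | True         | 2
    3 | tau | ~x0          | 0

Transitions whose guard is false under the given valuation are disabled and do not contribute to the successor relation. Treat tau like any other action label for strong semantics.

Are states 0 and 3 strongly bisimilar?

Answer: BISIMILAR

Working:
Compute ~ classes (split until stable):
  π0 = {{0,1,2,3,4}}
  π1 = {{0,3},{1},{2},{4}}
stable after 2 split(s): 4 block(s)
[0]={0,3}  [3]={0,3}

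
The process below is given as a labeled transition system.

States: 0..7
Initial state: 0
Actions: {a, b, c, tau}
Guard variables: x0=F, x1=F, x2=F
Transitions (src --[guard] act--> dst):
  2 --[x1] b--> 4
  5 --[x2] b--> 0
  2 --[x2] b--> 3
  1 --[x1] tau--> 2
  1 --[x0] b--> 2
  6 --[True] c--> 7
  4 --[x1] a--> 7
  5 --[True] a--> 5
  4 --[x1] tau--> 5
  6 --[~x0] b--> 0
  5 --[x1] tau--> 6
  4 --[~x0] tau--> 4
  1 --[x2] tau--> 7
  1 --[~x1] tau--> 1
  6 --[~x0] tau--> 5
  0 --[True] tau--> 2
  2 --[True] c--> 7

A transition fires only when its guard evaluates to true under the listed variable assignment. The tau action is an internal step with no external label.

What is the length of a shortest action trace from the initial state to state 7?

Answer: 2

Working:
Breadth-first toward 7:
  L0 = {0}
  L1 = {2}
  L2 = {7}
7 enters at depth 2; path tau·c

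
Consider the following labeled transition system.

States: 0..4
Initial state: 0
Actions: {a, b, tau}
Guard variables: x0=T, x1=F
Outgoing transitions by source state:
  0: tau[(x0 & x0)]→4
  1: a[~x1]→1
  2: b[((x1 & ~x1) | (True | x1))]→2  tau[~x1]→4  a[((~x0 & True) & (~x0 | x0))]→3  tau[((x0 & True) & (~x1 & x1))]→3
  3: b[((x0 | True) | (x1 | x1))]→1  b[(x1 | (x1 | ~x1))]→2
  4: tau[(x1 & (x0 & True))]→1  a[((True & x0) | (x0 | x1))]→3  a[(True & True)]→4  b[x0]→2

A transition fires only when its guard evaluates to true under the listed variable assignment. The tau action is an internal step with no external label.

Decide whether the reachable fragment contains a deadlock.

R = {0,1,2,3,4}
  0: tau→4  [1 out]
  1: a→1  [1 out]
  2: b→2  tau→4  [2 out]
  3: b→1  b→2  [2 out]
  4: a→3  a→4  b→2  [3 out]

Answer: DEADLOCK-FREE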